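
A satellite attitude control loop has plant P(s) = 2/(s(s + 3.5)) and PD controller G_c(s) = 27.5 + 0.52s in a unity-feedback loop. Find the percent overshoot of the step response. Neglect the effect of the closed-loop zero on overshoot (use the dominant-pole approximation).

36.4%

Forward path: (27.5 + 0.52s)·2/(s(s+3.5)). The closed-loop characteristic equation is s² + (3.5 + 2·0.52)s + 2·27.5 = 0.
That is s² + 4.54s + 55 = 0, so ω_n = 7.416 rad/s and ζ = 4.54/(2·7.416) = 0.3061.
%OS = 100·exp(−πζ/√(1−ζ²)) = 36.4%.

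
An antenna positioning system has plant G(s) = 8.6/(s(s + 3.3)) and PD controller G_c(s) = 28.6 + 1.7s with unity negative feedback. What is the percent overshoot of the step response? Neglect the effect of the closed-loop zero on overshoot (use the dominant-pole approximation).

11.2%

Forward path: (28.6 + 1.7s)·8.6/(s(s+3.3)). The closed-loop characteristic equation is s² + (3.3 + 8.6·1.7)s + 8.6·28.6 = 0.
That is s² + 17.92s + 246 = 0, so ω_n = 15.68 rad/s and ζ = 17.92/(2·15.68) = 0.5713.
%OS = 100·exp(−πζ/√(1−ζ²)) = 11.2%.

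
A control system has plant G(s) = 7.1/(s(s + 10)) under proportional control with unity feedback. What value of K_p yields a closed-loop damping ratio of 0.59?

Closed-loop characteristic equation: s² + 10s + K_p·7.1 = 0.
So ω_n = √(7.1K_p) and 2ζω_n = 10, giving ζ = 10/(2√(7.1K_p)).
Setting ζ = 0.59: √(7.1K_p) = 10/(2·0.59) = 8.475, so K_p = 71.82/7.1 = 10.1.

K_p = 10.1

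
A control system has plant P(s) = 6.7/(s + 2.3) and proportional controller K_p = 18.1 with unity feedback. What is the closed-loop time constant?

Closed-loop transfer function: T(s) = K_p·P(s)/(1 + K_p·P(s)) = 121.3/(s + 2.3 + 121.3) = 121.3/(s + 123.6).
Time constant τ = 1/123.6 = 0.00809 s.

τ = 0.00809 s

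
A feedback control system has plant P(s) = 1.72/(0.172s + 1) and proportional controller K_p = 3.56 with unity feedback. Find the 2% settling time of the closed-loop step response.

T_s ≈ 0.0966 s

Closed loop: T(s) = K_p·P/(1+K_p·P) = 6.123/(0.172s + 1 + 6.123), with pole at s = −(1 + 6.123)/0.172 = −41.41.
τ = 1/41.41 = 0.02415 s, so 2% settling time ≈ 4τ = 0.0966 s.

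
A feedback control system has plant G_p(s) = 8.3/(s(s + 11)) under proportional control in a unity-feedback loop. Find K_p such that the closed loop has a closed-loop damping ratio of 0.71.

Closed-loop characteristic equation: s² + 11s + K_p·8.3 = 0.
So ω_n = √(8.3K_p) and 2ζω_n = 11, giving ζ = 11/(2√(8.3K_p)).
Setting ζ = 0.71: √(8.3K_p) = 11/(2·0.71) = 7.746, so K_p = 60.01/8.3 = 7.23.

K_p = 7.23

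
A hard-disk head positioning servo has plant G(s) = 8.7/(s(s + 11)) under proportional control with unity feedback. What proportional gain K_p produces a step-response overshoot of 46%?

From %OS = 100·exp(−πζ/√(1−ζ²)) = 46%, ζ = −ln(0.46)/√(π²+ln²(0.46)) = 0.24.
Characteristic equation s² + 11s + 8.7K_p = 0 gives ζ = 11/(2√(8.7K_p)).
Setting ζ = 0.24: √(8.7K_p) = 11/(2·0.24) = 22.92, so K_p = 525.4/8.7 = 60.4.

K_p = 60.4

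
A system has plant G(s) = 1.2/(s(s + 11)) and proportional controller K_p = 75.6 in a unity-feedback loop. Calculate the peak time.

Closed-loop characteristic equation: s² + 11s + 90.72 = 0, so ω_n = 9.525 rad/s and ζ = 11/(2·9.525) = 0.5774.
Damped frequency ω_d = ω_n√(1−ζ²) = 7.776 rad/s, so peak time T_p = π/ω_d = 0.404 s.

T_p = 0.404 s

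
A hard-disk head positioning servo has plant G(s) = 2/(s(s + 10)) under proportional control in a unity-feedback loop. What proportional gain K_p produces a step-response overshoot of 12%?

K_p = 39.9

From %OS = 100·exp(−πζ/√(1−ζ²)) = 12%, ζ = −ln(0.12)/√(π²+ln²(0.12)) = 0.5594.
Characteristic equation s² + 10s + 2K_p = 0 gives ζ = 10/(2√(2K_p)).
Setting ζ = 0.5594: √(2K_p) = 10/(2·0.5594) = 8.938, so K_p = 79.89/2 = 39.9.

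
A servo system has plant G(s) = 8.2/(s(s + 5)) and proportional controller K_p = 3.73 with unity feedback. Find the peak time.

Closed-loop characteristic equation: s² + 5s + 30.59 = 0, so ω_n = 5.53 rad/s and ζ = 5/(2·5.53) = 0.452.
Damped frequency ω_d = ω_n√(1−ζ²) = 4.933 rad/s, so peak time T_p = π/ω_d = 0.637 s.

T_p = 0.637 s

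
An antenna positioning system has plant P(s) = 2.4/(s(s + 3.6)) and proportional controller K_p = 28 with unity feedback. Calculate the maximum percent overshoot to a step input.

49.3%

From 1 + K_pP(s) = 0: s² + 3.6s + 67.2 = 0 ⇒ ω_n = 8.198, ζ = 0.2196.
%OS = 100·exp(−πζ/√(1−ζ²)) = 100·exp(−π·0.2196/√0.9518) = 49.3%.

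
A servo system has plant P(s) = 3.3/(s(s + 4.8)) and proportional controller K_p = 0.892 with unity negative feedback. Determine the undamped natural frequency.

1 + K_p·P(s) = 0 gives s² + 4.8s + 2.944 = 0.
Matching s² + 2ζω_n s + ω_n²: ω_n = √2.944 = 1.716 rad/s and 2ζω_n = 4.8, so ζ = 4.8/(2·1.716) = 1.4.

ω_n = 1.72 rad/s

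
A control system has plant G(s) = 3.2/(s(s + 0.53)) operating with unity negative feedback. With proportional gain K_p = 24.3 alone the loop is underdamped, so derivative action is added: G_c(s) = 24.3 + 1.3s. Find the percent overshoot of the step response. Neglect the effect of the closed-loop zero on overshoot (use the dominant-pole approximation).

42%

Forward path: (24.3 + 1.3s)·3.2/(s(s+0.53)). The closed-loop characteristic equation is s² + (0.53 + 3.2·1.3)s + 3.2·24.3 = 0.
That is s² + 4.69s + 77.76 = 0, so ω_n = 8.818 rad/s and ζ = 4.69/(2·8.818) = 0.2659.
%OS = 100·exp(−πζ/√(1−ζ²)) = 42%.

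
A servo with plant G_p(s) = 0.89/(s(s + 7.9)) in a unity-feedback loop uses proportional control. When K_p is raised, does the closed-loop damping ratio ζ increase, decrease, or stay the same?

decrease

ζ = 7.9/(2√(0.89K_p)); increasing K_p raises the denominator, so ζ falls.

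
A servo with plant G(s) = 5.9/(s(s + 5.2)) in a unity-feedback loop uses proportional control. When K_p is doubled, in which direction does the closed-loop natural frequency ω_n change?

increase

ω_n = √(5.9·K_p), which grows with K_p.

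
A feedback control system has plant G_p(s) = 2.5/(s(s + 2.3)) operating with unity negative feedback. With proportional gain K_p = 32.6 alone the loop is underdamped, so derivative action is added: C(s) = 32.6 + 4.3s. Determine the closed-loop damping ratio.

ζ = 0.723

Forward path: (32.6 + 4.3s)·2.5/(s(s+2.3)). The closed-loop characteristic equation is s² + (2.3 + 2.5·4.3)s + 2.5·32.6 = 0.
That is s² + 13.05s + 81.5 = 0, so ω_n = 9.028 rad/s and ζ = 13.05/(2·9.028) = 0.7228.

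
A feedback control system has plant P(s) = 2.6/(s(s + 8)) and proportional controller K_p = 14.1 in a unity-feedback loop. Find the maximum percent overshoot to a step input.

The closed-loop denominator s² + 8s + 36.66 gives ω_n = √36.66 = 6.055 and ζ = 8/(2ω_n) = 0.6606.
%OS = 100·exp(−πζ/√(1−ζ²)) = 100·exp(−π·0.6606/√0.5636) = 6.3%.

6.3%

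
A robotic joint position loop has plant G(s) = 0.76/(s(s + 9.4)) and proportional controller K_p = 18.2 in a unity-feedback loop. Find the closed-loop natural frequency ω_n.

The closed-loop denominator is s(s+9.4) + 18.2·0.76 = s² + 9.4s + 13.83.
So ω_n² = 13.83 ⇒ ω_n = 3.719 rad/s, and ζ = 9.4/(2ω_n) = 1.26.

ω_n = 3.72 rad/s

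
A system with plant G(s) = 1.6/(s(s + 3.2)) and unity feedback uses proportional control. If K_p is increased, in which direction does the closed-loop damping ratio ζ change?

ζ = 3.2/(2√(1.6K_p)); increasing K_p raises the denominator, so ζ falls.

decrease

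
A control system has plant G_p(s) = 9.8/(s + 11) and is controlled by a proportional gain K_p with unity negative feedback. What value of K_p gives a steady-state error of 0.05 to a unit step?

Steady-state error for a unit step on this type-0 loop is 1/(1 + K_p·G_p(0)).
G_p(0) = 0.8909. Require 1/(1 + K_p·0.8909) = 0.05, so 1 + 0.8909·K_p = 20.
K_p = (20 − 1)/0.8909 = 21.3.

K_p = 21.3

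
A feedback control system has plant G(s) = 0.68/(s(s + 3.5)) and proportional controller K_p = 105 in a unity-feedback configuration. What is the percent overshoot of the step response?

51.4%

Closed-loop characteristic equation: s² + 3.5s + 71.4 = 0, so ω_n = 8.45 rad/s and ζ = 3.5/(2·8.45) = 0.2071.
%OS = 100·exp(−πζ/√(1−ζ²)) = 100·exp(−π·0.2071/√0.9571) = 51.4%.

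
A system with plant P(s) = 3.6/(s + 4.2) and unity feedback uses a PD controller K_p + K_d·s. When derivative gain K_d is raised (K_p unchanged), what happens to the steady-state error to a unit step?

K_d affects only the transient (the s-coefficient); the DC loop gain, and hence e_ss, depends only on K_p.

unchanged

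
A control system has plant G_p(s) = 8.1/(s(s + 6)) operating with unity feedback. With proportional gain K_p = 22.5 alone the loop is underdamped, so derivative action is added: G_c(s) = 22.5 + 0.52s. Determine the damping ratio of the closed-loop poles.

ζ = 0.378

Forward path: (22.5 + 0.52s)·8.1/(s(s+6)). The closed-loop characteristic equation is s² + (6 + 8.1·0.52)s + 8.1·22.5 = 0.
That is s² + 10.21s + 182.2 = 0, so ω_n = 13.5 rad/s and ζ = 10.21/(2·13.5) = 0.3782.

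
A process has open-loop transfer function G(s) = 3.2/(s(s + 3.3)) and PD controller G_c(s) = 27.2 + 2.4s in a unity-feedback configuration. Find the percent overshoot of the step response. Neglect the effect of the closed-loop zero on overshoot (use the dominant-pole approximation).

Forward path: (27.2 + 2.4s)·3.2/(s(s+3.3)). The closed-loop characteristic equation is s² + (3.3 + 3.2·2.4)s + 3.2·27.2 = 0.
That is s² + 10.98s + 87.04 = 0, so ω_n = 9.33 rad/s and ζ = 10.98/(2·9.33) = 0.5885.
%OS = 100·exp(−πζ/√(1−ζ²)) = 10.2%.

10.2%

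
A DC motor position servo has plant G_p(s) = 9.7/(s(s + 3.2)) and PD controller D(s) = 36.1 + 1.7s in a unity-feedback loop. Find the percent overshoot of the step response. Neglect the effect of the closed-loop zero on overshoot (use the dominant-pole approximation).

14.3%

Forward path: (36.1 + 1.7s)·9.7/(s(s+3.2)). The closed-loop characteristic equation is s² + (3.2 + 9.7·1.7)s + 9.7·36.1 = 0.
That is s² + 19.69s + 350.2 = 0, so ω_n = 18.71 rad/s and ζ = 19.69/(2·18.71) = 0.5261.
%OS = 100·exp(−πζ/√(1−ζ²)) = 14.3%.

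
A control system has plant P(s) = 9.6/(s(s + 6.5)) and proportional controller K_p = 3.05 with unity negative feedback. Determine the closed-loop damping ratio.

With unity feedback the closed-loop characteristic equation is s² + 6.5s + 3.05·9.6 = s² + 6.5s + 29.28 = 0.
Matching s² + 2ζω_n s + ω_n²: ω_n = √29.28 = 5.411 rad/s and 2ζω_n = 6.5, so ζ = 6.5/(2·5.411) = 0.601.

ζ = 0.601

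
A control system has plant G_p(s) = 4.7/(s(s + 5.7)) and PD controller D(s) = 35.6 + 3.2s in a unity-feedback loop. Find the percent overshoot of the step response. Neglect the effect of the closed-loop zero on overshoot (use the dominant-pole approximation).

Forward path: (35.6 + 3.2s)·4.7/(s(s+5.7)). The closed-loop characteristic equation is s² + (5.7 + 4.7·3.2)s + 4.7·35.6 = 0.
That is s² + 20.74s + 167.3 = 0, so ω_n = 12.94 rad/s and ζ = 20.74/(2·12.94) = 0.8017.
%OS = 100·exp(−πζ/√(1−ζ²)) = 1.48%.

1.48%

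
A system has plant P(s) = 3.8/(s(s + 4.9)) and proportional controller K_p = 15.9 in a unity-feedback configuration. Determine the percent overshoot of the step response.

35.2%

The closed-loop denominator s² + 4.9s + 60.42 gives ω_n = √60.42 = 7.773 and ζ = 4.9/(2ω_n) = 0.3152.
%OS = 100·exp(−πζ/√(1−ζ²)) = 100·exp(−π·0.3152/√0.9007) = 35.2%.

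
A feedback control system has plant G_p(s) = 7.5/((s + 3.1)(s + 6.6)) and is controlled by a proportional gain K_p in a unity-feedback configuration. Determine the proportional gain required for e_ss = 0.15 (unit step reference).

For a type-0 loop with proportional control, e_ss = 1/(1 + K_p·G_p(0)).
G_p(0) = 0.3666. Require 1/(1 + K_p·0.3666) = 0.15, so 1 + 0.3666·K_p = 6.667.
K_p = (6.667 − 1)/0.3666 = 15.5.

K_p = 15.5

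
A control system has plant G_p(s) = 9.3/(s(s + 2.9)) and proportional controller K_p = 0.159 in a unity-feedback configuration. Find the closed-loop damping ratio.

1 + K_p·G_p(s) = 0 gives s² + 2.9s + 1.479 = 0.
So ω_n² = 1.479 ⇒ ω_n = 1.216 rad/s, and ζ = 2.9/(2ω_n) = 1.19.

ζ = 1.19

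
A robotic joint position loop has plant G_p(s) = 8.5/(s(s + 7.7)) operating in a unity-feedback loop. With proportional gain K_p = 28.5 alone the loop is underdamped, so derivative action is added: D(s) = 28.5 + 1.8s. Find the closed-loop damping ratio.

Forward path: (28.5 + 1.8s)·8.5/(s(s+7.7)). The closed-loop characteristic equation is s² + (7.7 + 8.5·1.8)s + 8.5·28.5 = 0.
That is s² + 23s + 242.2 = 0, so ω_n = 15.56 rad/s and ζ = 23/(2·15.56) = 0.7389.

ζ = 0.739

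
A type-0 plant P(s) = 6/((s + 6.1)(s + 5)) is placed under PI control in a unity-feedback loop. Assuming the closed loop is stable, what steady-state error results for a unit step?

The PI controller's integrator makes the forward path type 1, so e_ss to a step is zero.

0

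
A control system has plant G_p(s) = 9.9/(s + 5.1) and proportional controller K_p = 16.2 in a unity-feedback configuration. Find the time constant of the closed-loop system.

Closed-loop transfer function: T(s) = K_p·G_p(s)/(1 + K_p·G_p(s)) = 160.4/(s + 5.1 + 160.4) = 160.4/(s + 165.5).
Time constant τ = 1/165.5 = 0.00604 s.

τ = 0.00604 s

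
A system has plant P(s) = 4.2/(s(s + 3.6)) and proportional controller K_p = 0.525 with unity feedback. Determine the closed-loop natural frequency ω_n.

1 + K_p·P(s) = 0 gives s² + 3.6s + 2.205 = 0.
So ω_n² = 2.205 ⇒ ω_n = 1.485 rad/s, and ζ = 3.6/(2ω_n) = 1.21.

ω_n = 1.48 rad/s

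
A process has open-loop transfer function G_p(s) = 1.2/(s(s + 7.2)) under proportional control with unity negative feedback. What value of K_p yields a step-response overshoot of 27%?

From %OS = 100·exp(−πζ/√(1−ζ²)) = 27%, ζ = −ln(0.27)/√(π²+ln²(0.27)) = 0.3847.
Characteristic equation s² + 7.2s + 1.2K_p = 0 gives ζ = 7.2/(2√(1.2K_p)).
Setting ζ = 0.3847: √(1.2K_p) = 7.2/(2·0.3847) = 9.358, so K_p = 87.57/1.2 = 73.

K_p = 73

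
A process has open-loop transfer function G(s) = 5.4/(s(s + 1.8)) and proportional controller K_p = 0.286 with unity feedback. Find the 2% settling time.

Closed-loop characteristic equation: s² + 1.8s + 1.544 = 0, so ω_n = 1.243 rad/s and ζ = 1.8/(2·1.243) = 0.7242.
2% settling time T_s ≈ 4/(ζω_n) = 4/0.9 = 4.44 s.

T_s ≈ 4.44 s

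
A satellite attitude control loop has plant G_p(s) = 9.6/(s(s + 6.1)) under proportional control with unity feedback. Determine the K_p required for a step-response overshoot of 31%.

From %OS = 100·exp(−πζ/√(1−ζ²)) = 31%, ζ = −ln(0.31)/√(π²+ln²(0.31)) = 0.3493.
Characteristic equation s² + 6.1s + 9.6K_p = 0 gives ζ = 6.1/(2√(9.6K_p)).
Setting ζ = 0.3493: √(9.6K_p) = 6.1/(2·0.3493) = 8.731, so K_p = 76.24/9.6 = 7.94.

K_p = 7.94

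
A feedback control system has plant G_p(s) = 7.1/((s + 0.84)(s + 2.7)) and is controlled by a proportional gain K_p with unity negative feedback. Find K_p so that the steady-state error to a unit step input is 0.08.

K_p = 3.67

The loop is type 0, so e_ss(step) = 1/(1 + K_pos) with K_pos = K_p·G_p(0).
G_p(0) = 3.131. Require 1/(1 + K_p·3.131) = 0.08, so 1 + 3.131·K_p = 12.5.
K_p = (12.5 − 1)/3.131 = 3.67.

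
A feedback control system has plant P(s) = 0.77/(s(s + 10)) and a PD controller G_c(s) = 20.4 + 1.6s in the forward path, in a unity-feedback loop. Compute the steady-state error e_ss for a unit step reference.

0

The open loop G_c(s)P(s) has a pole at the origin (type 1), so the static position error constant is infinite and e_ss = 1/(1+∞) = 0.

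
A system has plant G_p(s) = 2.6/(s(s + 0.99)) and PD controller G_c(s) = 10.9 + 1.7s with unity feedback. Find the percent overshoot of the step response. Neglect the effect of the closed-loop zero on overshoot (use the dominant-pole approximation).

15.7%

Forward path: (10.9 + 1.7s)·2.6/(s(s+0.99)). The closed-loop characteristic equation is s² + (0.99 + 2.6·1.7)s + 2.6·10.9 = 0.
That is s² + 5.41s + 28.34 = 0, so ω_n = 5.324 rad/s and ζ = 5.41/(2·5.324) = 0.5081.
%OS = 100·exp(−πζ/√(1−ζ²)) = 15.7%.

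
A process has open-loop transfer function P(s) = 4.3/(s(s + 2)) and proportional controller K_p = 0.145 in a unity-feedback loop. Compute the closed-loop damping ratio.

With unity feedback the closed-loop characteristic equation is s² + 2s + 0.145·4.3 = s² + 2s + 0.6235 = 0.
Matching s² + 2ζω_n s + ω_n²: ω_n = √0.6235 = 0.7896 rad/s and 2ζω_n = 2, so ζ = 2/(2·0.7896) = 1.27.

ζ = 1.27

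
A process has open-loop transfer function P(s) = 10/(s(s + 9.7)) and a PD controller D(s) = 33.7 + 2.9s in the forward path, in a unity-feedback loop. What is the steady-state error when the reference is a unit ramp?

0.0288

The loop has one pole at the origin (type 1). Velocity error constant K_v = lim_{s→0} s·D(s)P(s) = 33.7·10/9.7 = 34.74.
Steady-state error to a unit ramp: e_ss = 1/K_v = 0.0288.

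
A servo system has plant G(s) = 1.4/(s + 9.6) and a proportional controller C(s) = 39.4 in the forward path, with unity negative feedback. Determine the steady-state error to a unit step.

The loop is type 0. Static position error constant K_pos = C(0)·G(0) = 39.4·0.1458 = 5.746.
Steady-state error to a unit step: e_ss = 1/(1+K_pos) = 1/6.746 = 0.148.

0.148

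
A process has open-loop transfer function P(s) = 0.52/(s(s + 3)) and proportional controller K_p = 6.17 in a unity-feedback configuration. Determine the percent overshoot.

From 1 + K_pP(s) = 0: s² + 3s + 3.208 = 0 ⇒ ω_n = 1.791, ζ = 0.8374.
%OS = 100·exp(−πζ/√(1−ζ²)) = 100·exp(−π·0.8374/√0.2987) = 0.812%.

0.812%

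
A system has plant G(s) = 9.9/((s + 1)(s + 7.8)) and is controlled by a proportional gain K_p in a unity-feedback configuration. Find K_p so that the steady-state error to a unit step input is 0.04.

For a type-0 loop with proportional control, e_ss = 1/(1 + K_p·G(0)).
G(0) = 1.269. Require 1/(1 + K_p·1.269) = 0.04, so 1 + 1.269·K_p = 25.
K_p = (25 − 1)/1.269 = 18.9.

K_p = 18.9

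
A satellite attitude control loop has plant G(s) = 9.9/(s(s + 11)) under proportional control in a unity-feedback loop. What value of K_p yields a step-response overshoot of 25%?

From %OS = 100·exp(−πζ/√(1−ζ²)) = 25%, ζ = −ln(0.25)/√(π²+ln²(0.25)) = 0.4037.
Characteristic equation s² + 11s + 9.9K_p = 0 gives ζ = 11/(2√(9.9K_p)).
Setting ζ = 0.4037: √(9.9K_p) = 11/(2·0.4037) = 13.62, so K_p = 185.6/9.9 = 18.7.

K_p = 18.7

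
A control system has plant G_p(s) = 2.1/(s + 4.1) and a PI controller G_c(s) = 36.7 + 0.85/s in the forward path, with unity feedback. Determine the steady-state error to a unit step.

0

The open loop G_c(s)G_p(s) has a pole at the origin (type 1), so the static position error constant is infinite and e_ss = 1/(1+∞) = 0.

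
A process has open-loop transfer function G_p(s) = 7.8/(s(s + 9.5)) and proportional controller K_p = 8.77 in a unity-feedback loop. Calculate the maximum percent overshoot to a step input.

Closed-loop characteristic equation: s² + 9.5s + 68.41 = 0, so ω_n = 8.271 rad/s and ζ = 9.5/(2·8.271) = 0.5743.
%OS = 100·exp(−πζ/√(1−ζ²)) = 100·exp(−π·0.5743/√0.6702) = 11%.

11%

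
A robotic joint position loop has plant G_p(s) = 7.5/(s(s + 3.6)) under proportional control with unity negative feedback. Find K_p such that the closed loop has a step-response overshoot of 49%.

K_p = 8.81

From %OS = 100·exp(−πζ/√(1−ζ²)) = 49%, ζ = −ln(0.49)/√(π²+ln²(0.49)) = 0.2214.
Characteristic equation s² + 3.6s + 7.5K_p = 0 gives ζ = 3.6/(2√(7.5K_p)).
Setting ζ = 0.2214: √(7.5K_p) = 3.6/(2·0.2214) = 8.129, so K_p = 66.08/7.5 = 8.81.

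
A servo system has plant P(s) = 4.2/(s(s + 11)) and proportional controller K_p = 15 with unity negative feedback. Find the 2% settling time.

T_s ≈ 0.727 s

From 1 + K_pP(s) = 0: s² + 11s + 63 = 0 ⇒ ω_n = 7.937, ζ = 0.6929.
2% settling time T_s ≈ 4/(ζω_n) = 4/5.5 = 0.727 s.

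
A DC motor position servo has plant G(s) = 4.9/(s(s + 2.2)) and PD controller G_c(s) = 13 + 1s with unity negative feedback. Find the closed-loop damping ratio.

ζ = 0.445

Forward path: (13 + 1s)·4.9/(s(s+2.2)). The closed-loop characteristic equation is s² + (2.2 + 4.9·1)s + 4.9·13 = 0.
That is s² + 7.1s + 63.7 = 0, so ω_n = 7.981 rad/s and ζ = 7.1/(2·7.981) = 0.4448.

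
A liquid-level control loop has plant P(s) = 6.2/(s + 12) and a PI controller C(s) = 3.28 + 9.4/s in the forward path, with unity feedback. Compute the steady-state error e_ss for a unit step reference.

0

The open loop C(s)P(s) has a pole at the origin (type 1), so the static position error constant is infinite and e_ss = 1/(1+∞) = 0.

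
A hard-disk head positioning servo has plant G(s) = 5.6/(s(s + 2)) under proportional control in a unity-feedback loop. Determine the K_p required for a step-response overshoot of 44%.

From %OS = 100·exp(−πζ/√(1−ζ²)) = 44%, ζ = −ln(0.44)/√(π²+ln²(0.44)) = 0.2528.
Characteristic equation s² + 2s + 5.6K_p = 0 gives ζ = 2/(2√(5.6K_p)).
Setting ζ = 0.2528: √(5.6K_p) = 2/(2·0.2528) = 3.955, so K_p = 15.64/5.6 = 2.79.

K_p = 2.79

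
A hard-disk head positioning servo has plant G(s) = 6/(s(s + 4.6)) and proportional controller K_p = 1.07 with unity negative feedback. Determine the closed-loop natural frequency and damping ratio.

ω_n = 2.53 rad/s, ζ = 0.908

With unity feedback the closed-loop characteristic equation is s² + 4.6s + 1.07·6 = s² + 4.6s + 6.42 = 0.
Matching s² + 2ζω_n s + ω_n²: ω_n = √6.42 = 2.534 rad/s and 2ζω_n = 4.6, so ζ = 4.6/(2·2.534) = 0.908.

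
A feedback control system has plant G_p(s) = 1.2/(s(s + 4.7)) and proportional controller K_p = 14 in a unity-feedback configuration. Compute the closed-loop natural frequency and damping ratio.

With unity feedback the closed-loop characteristic equation is s² + 4.7s + 14·1.2 = s² + 4.7s + 16.8 = 0.
Matching s² + 2ζω_n s + ω_n²: ω_n = √16.8 = 4.099 rad/s and 2ζω_n = 4.7, so ζ = 4.7/(2·4.099) = 0.573.

ω_n = 4.1 rad/s, ζ = 0.573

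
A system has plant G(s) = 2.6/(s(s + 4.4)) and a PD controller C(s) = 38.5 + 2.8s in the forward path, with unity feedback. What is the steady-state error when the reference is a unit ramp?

The loop has one pole at the origin (type 1). Velocity error constant K_v = lim_{s→0} s·C(s)G(s) = 38.5·2.6/4.4 = 22.75.
Steady-state error to a unit ramp: e_ss = 1/K_v = 0.044.

0.044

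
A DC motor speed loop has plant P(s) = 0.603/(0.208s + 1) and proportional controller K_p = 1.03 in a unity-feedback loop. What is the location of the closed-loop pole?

s = -7.794

Closed loop: T(s) = K_p·P/(1+K_p·P) = 0.6211/(0.208s + 1 + 0.6211), with pole at s = −(1 + 0.6211)/0.208 = −7.794.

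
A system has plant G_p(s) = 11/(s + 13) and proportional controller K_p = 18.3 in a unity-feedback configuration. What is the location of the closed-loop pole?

Closed-loop transfer function: T(s) = K_p·G_p(s)/(1 + K_p·G_p(s)) = 201.3/(s + 13 + 201.3) = 201.3/(s + 214.3).
The closed-loop pole is at s = −214.3.

s = -214.3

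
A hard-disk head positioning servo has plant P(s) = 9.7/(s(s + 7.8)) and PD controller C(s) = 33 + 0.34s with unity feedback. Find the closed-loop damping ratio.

Forward path: (33 + 0.34s)·9.7/(s(s+7.8)). The closed-loop characteristic equation is s² + (7.8 + 9.7·0.34)s + 9.7·33 = 0.
That is s² + 11.1s + 320.1 = 0, so ω_n = 17.89 rad/s and ζ = 11.1/(2·17.89) = 0.3102.

ζ = 0.31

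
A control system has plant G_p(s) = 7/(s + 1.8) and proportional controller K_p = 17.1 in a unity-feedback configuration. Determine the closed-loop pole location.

s = -121.5

Closed-loop transfer function: T(s) = K_p·G_p(s)/(1 + K_p·G_p(s)) = 119.7/(s + 1.8 + 119.7) = 119.7/(s + 121.5).
The closed-loop pole is at s = −121.5.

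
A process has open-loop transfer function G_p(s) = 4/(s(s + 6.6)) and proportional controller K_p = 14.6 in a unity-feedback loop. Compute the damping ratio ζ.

The closed-loop denominator is s(s+6.6) + 14.6·4 = s² + 6.6s + 58.4.
So ω_n² = 58.4 ⇒ ω_n = 7.642 rad/s, and ζ = 6.6/(2ω_n) = 0.432.

ζ = 0.432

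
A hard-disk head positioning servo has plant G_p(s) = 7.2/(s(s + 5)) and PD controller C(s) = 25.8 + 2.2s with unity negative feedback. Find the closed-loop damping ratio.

Forward path: (25.8 + 2.2s)·7.2/(s(s+5)). The closed-loop characteristic equation is s² + (5 + 7.2·2.2)s + 7.2·25.8 = 0.
That is s² + 20.84s + 185.8 = 0, so ω_n = 13.63 rad/s and ζ = 20.84/(2·13.63) = 0.7645.

ζ = 0.765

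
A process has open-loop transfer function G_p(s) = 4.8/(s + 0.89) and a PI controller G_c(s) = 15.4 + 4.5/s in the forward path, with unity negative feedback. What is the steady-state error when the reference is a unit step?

The open loop G_c(s)G_p(s) has a pole at the origin (type 1), so the static position error constant is infinite and e_ss = 1/(1+∞) = 0.

0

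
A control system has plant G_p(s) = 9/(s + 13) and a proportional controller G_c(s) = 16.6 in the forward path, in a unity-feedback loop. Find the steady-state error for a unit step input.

The loop is type 0. Static position error constant K_pos = G_c(0)·G_p(0) = 16.6·0.6923 = 11.49.
Steady-state error to a unit step: e_ss = 1/(1+K_pos) = 1/12.49 = 0.08.

0.08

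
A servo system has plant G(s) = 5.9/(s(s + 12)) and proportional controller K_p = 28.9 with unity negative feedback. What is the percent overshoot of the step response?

From 1 + K_pG(s) = 0: s² + 12s + 170.5 = 0 ⇒ ω_n = 13.06, ζ = 0.4595.
%OS = 100·exp(−πζ/√(1−ζ²)) = 100·exp(−π·0.4595/√0.7889) = 19.7%.

19.7%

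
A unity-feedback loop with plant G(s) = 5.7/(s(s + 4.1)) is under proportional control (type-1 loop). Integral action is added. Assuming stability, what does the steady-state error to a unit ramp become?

0

The integrator raises the loop to type 2, so K_v → ∞ and e_ss to a ramp is zero.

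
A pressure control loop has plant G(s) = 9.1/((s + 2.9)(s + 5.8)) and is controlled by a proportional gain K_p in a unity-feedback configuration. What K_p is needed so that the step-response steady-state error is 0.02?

Steady-state error for a unit step on this type-0 loop is 1/(1 + K_p·G(0)).
G(0) = 0.541. Require 1/(1 + K_p·0.541) = 0.02, so 1 + 0.541·K_p = 50.
K_p = (50 − 1)/0.541 = 90.6.

K_p = 90.6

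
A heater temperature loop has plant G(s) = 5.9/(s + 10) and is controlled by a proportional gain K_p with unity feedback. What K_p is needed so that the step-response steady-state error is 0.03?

K_p = 54.8

For a type-0 loop with proportional control, e_ss = 1/(1 + K_p·G(0)).
G(0) = 0.59. Require 1/(1 + K_p·0.59) = 0.03, so 1 + 0.59·K_p = 33.33.
K_p = (33.33 − 1)/0.59 = 54.8.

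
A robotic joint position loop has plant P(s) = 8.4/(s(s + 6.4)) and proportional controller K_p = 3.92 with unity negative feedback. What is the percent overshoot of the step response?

12.1%

The closed-loop denominator s² + 6.4s + 32.93 gives ω_n = √32.93 = 5.738 and ζ = 6.4/(2ω_n) = 0.5577.
%OS = 100·exp(−πζ/√(1−ζ²)) = 100·exp(−π·0.5577/√0.689) = 12.1%.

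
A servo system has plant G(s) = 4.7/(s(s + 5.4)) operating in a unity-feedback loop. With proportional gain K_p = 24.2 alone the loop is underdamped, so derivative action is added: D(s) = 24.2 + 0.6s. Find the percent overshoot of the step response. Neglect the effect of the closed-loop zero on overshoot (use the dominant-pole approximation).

26.9%

Forward path: (24.2 + 0.6s)·4.7/(s(s+5.4)). The closed-loop characteristic equation is s² + (5.4 + 4.7·0.6)s + 4.7·24.2 = 0.
That is s² + 8.22s + 113.7 = 0, so ω_n = 10.66 rad/s and ζ = 8.22/(2·10.66) = 0.3854.
%OS = 100·exp(−πζ/√(1−ζ²)) = 26.9%.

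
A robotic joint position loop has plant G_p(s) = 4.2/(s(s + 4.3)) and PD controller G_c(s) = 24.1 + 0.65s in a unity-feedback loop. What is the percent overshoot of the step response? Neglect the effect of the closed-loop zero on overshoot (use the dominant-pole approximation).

Forward path: (24.1 + 0.65s)·4.2/(s(s+4.3)). The closed-loop characteristic equation is s² + (4.3 + 4.2·0.65)s + 4.2·24.1 = 0.
That is s² + 7.03s + 101.2 = 0, so ω_n = 10.06 rad/s and ζ = 7.03/(2·10.06) = 0.3494.
%OS = 100·exp(−πζ/√(1−ζ²)) = 31%.

31%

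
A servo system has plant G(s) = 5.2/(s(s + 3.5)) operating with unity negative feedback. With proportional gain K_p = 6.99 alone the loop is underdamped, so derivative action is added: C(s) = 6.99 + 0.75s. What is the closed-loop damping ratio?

ζ = 0.614

Forward path: (6.99 + 0.75s)·5.2/(s(s+3.5)). The closed-loop characteristic equation is s² + (3.5 + 5.2·0.75)s + 5.2·6.99 = 0.
That is s² + 7.4s + 36.35 = 0, so ω_n = 6.029 rad/s and ζ = 7.4/(2·6.029) = 0.6137.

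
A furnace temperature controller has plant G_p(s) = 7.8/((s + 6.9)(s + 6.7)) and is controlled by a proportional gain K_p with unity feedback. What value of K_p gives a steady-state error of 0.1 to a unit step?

K_p = 53.3

For a type-0 loop with proportional control, e_ss = 1/(1 + K_p·G_p(0)).
G_p(0) = 0.1687. Require 1/(1 + K_p·0.1687) = 0.1, so 1 + 0.1687·K_p = 10.
K_p = (10 − 1)/0.1687 = 53.3.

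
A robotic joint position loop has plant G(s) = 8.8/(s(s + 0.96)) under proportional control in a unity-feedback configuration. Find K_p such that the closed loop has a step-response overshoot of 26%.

K_p = 0.169

From %OS = 100·exp(−πζ/√(1−ζ²)) = 26%, ζ = −ln(0.26)/√(π²+ln²(0.26)) = 0.3941.
Characteristic equation s² + 0.96s + 8.8K_p = 0 gives ζ = 0.96/(2√(8.8K_p)).
Setting ζ = 0.3941: √(8.8K_p) = 0.96/(2·0.3941) = 1.218, so K_p = 1.484/8.8 = 0.169.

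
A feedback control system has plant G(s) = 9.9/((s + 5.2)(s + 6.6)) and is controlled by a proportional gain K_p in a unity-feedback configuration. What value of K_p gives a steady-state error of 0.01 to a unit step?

Steady-state error for a unit step on this type-0 loop is 1/(1 + K_p·G(0)).
G(0) = 0.2885. Require 1/(1 + K_p·0.2885) = 0.01, so 1 + 0.2885·K_p = 100.
K_p = (100 − 1)/0.2885 = 343.

K_p = 343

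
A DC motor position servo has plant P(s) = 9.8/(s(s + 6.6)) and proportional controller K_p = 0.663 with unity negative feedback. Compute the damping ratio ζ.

ζ = 1.29

The closed-loop denominator is s(s+6.6) + 0.663·9.8 = s² + 6.6s + 6.497.
So ω_n² = 6.497 ⇒ ω_n = 2.549 rad/s, and ζ = 6.6/(2ω_n) = 1.29.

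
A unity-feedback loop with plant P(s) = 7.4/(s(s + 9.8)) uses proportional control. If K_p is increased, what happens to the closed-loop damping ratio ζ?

ζ = 9.8/(2√(7.4K_p)); increasing K_p raises the denominator, so ζ falls.

decrease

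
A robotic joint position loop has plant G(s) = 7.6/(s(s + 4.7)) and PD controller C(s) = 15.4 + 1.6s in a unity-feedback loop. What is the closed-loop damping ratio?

ζ = 0.779

Forward path: (15.4 + 1.6s)·7.6/(s(s+4.7)). The closed-loop characteristic equation is s² + (4.7 + 7.6·1.6)s + 7.6·15.4 = 0.
That is s² + 16.86s + 117 = 0, so ω_n = 10.82 rad/s and ζ = 16.86/(2·10.82) = 0.7792.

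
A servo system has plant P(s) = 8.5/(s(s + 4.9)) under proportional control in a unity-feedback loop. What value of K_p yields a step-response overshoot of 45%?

From %OS = 100·exp(−πζ/√(1−ζ²)) = 45%, ζ = −ln(0.45)/√(π²+ln²(0.45)) = 0.2463.
Characteristic equation s² + 4.9s + 8.5K_p = 0 gives ζ = 4.9/(2√(8.5K_p)).
Setting ζ = 0.2463: √(8.5K_p) = 4.9/(2·0.2463) = 9.946, so K_p = 98.91/8.5 = 11.6.

K_p = 11.6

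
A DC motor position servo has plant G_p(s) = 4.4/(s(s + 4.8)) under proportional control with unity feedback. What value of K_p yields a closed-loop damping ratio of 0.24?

K_p = 22.7

Closed-loop characteristic equation: s² + 4.8s + K_p·4.4 = 0.
So ω_n = √(4.4K_p) and 2ζω_n = 4.8, giving ζ = 4.8/(2√(4.4K_p)).
Setting ζ = 0.24: √(4.4K_p) = 4.8/(2·0.24) = 10, so K_p = 100/4.4 = 22.7.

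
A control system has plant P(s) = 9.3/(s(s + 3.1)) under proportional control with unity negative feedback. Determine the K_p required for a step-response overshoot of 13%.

From %OS = 100·exp(−πζ/√(1−ζ²)) = 13%, ζ = −ln(0.13)/√(π²+ln²(0.13)) = 0.5446.
Characteristic equation s² + 3.1s + 9.3K_p = 0 gives ζ = 3.1/(2√(9.3K_p)).
Setting ζ = 0.5446: √(9.3K_p) = 3.1/(2·0.5446) = 2.846, so K_p = 8.099/9.3 = 0.871.

K_p = 0.871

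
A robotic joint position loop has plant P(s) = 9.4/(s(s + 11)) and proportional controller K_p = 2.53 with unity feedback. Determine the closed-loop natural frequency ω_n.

ω_n = 4.88 rad/s

The closed-loop denominator is s(s+11) + 2.53·9.4 = s² + 11s + 23.78.
So ω_n² = 23.78 ⇒ ω_n = 4.877 rad/s, and ζ = 11/(2ω_n) = 1.13.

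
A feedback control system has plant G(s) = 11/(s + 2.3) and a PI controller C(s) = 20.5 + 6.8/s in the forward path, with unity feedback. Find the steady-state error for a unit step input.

0

The open loop C(s)G(s) has a pole at the origin (type 1), so the static position error constant is infinite and e_ss = 1/(1+∞) = 0.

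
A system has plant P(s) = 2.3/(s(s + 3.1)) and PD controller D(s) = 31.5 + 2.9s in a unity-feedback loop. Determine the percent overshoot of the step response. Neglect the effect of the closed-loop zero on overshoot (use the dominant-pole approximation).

11.1%

Forward path: (31.5 + 2.9s)·2.3/(s(s+3.1)). The closed-loop characteristic equation is s² + (3.1 + 2.3·2.9)s + 2.3·31.5 = 0.
That is s² + 9.77s + 72.45 = 0, so ω_n = 8.512 rad/s and ζ = 9.77/(2·8.512) = 0.5739.
%OS = 100·exp(−πζ/√(1−ζ²)) = 11.1%.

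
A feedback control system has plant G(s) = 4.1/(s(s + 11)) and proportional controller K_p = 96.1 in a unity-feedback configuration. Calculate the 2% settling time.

T_s ≈ 0.727 s

Closed-loop characteristic equation: s² + 11s + 394 = 0, so ω_n = 19.85 rad/s and ζ = 11/(2·19.85) = 0.2771.
2% settling time T_s ≈ 4/(ζω_n) = 4/5.5 = 0.727 s.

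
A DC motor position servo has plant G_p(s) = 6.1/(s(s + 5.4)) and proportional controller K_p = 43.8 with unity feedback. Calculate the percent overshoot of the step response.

From 1 + K_pG_p(s) = 0: s² + 5.4s + 267.2 = 0 ⇒ ω_n = 16.35, ζ = 0.1652.
%OS = 100·exp(−πζ/√(1−ζ²)) = 100·exp(−π·0.1652/√0.9727) = 59.1%.

59.1%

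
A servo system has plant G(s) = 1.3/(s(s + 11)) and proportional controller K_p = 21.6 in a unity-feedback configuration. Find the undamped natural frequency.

With unity feedback the closed-loop characteristic equation is s² + 11s + 21.6·1.3 = s² + 11s + 28.08 = 0.
So ω_n² = 28.08 ⇒ ω_n = 5.299 rad/s, and ζ = 11/(2ω_n) = 1.04.

ω_n = 5.3 rad/s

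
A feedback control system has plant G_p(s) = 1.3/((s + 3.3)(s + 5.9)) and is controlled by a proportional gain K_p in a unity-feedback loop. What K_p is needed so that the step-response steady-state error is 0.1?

For a type-0 loop with proportional control, e_ss = 1/(1 + K_p·G_p(0)).
G_p(0) = 0.06677. Require 1/(1 + K_p·0.06677) = 0.1, so 1 + 0.06677·K_p = 10.
K_p = (10 − 1)/0.06677 = 135.

K_p = 135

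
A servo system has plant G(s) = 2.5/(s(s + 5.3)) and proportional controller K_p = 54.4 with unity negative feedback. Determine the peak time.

T_p = 0.277 s

From 1 + K_pG(s) = 0: s² + 5.3s + 136 = 0 ⇒ ω_n = 11.66, ζ = 0.2272.
Damped frequency ω_d = ω_n√(1−ζ²) = 11.36 rad/s, so peak time T_p = π/ω_d = 0.277 s.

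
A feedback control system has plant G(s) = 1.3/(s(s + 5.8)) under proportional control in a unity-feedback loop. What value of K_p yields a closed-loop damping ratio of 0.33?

Closed-loop characteristic equation: s² + 5.8s + K_p·1.3 = 0.
So ω_n = √(1.3K_p) and 2ζω_n = 5.8, giving ζ = 5.8/(2√(1.3K_p)).
Setting ζ = 0.33: √(1.3K_p) = 5.8/(2·0.33) = 8.788, so K_p = 77.23/1.3 = 59.4.

K_p = 59.4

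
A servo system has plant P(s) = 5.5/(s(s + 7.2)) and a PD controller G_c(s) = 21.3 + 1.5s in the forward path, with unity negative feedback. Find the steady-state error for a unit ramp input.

0.0615

The loop has one pole at the origin (type 1). Velocity error constant K_v = lim_{s→0} s·G_c(s)P(s) = 21.3·5.5/7.2 = 16.27.
Steady-state error to a unit ramp: e_ss = 1/K_v = 0.0615.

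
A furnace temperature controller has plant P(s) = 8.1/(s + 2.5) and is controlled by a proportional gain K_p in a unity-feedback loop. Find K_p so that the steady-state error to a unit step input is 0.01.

Steady-state error for a unit step on this type-0 loop is 1/(1 + K_p·P(0)).
P(0) = 3.24. Require 1/(1 + K_p·3.24) = 0.01, so 1 + 3.24·K_p = 100.
K_p = (100 − 1)/3.24 = 30.6.

K_p = 30.6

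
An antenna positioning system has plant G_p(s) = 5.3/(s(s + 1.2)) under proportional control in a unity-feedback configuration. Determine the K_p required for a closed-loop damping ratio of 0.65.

Closed-loop characteristic equation: s² + 1.2s + K_p·5.3 = 0.
So ω_n = √(5.3K_p) and 2ζω_n = 1.2, giving ζ = 1.2/(2√(5.3K_p)).
Setting ζ = 0.65: √(5.3K_p) = 1.2/(2·0.65) = 0.9231, so K_p = 0.8521/5.3 = 0.161.

K_p = 0.161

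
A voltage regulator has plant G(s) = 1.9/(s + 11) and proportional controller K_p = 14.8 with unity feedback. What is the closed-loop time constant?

Closed-loop transfer function: T(s) = K_p·G(s)/(1 + K_p·G(s)) = 28.12/(s + 11 + 28.12) = 28.12/(s + 39.12).
Time constant τ = 1/39.12 = 0.0256 s.

τ = 0.0256 s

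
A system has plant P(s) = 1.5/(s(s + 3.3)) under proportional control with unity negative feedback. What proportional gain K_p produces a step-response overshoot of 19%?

From %OS = 100·exp(−πζ/√(1−ζ²)) = 19%, ζ = −ln(0.19)/√(π²+ln²(0.19)) = 0.4673.
Characteristic equation s² + 3.3s + 1.5K_p = 0 gives ζ = 3.3/(2√(1.5K_p)).
Setting ζ = 0.4673: √(1.5K_p) = 3.3/(2·0.4673) = 3.531, so K_p = 12.46/1.5 = 8.31.

K_p = 8.31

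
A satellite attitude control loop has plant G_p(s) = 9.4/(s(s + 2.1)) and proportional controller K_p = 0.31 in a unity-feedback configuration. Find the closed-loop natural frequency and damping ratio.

With unity feedback the closed-loop characteristic equation is s² + 2.1s + 0.31·9.4 = s² + 2.1s + 2.914 = 0.
Matching s² + 2ζω_n s + ω_n²: ω_n = √2.914 = 1.707 rad/s and 2ζω_n = 2.1, so ζ = 2.1/(2·1.707) = 0.615.

ω_n = 1.71 rad/s, ζ = 0.615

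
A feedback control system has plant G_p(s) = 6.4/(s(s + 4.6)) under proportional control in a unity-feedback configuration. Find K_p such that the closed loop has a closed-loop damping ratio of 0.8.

Closed-loop characteristic equation: s² + 4.6s + K_p·6.4 = 0.
So ω_n = √(6.4K_p) and 2ζω_n = 4.6, giving ζ = 4.6/(2√(6.4K_p)).
Setting ζ = 0.8: √(6.4K_p) = 4.6/(2·0.8) = 2.875, so K_p = 8.266/6.4 = 1.29.

K_p = 1.29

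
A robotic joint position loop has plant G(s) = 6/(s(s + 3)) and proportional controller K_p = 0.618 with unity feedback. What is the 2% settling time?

The closed-loop denominator s² + 3s + 3.708 gives ω_n = √3.708 = 1.926 and ζ = 3/(2ω_n) = 0.779.
2% settling time T_s ≈ 4/(ζω_n) = 4/1.5 = 2.67 s.

T_s ≈ 2.67 s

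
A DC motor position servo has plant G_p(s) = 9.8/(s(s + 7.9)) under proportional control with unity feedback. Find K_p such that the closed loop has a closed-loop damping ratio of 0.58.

Closed-loop characteristic equation: s² + 7.9s + K_p·9.8 = 0.
So ω_n = √(9.8K_p) and 2ζω_n = 7.9, giving ζ = 7.9/(2√(9.8K_p)).
Setting ζ = 0.58: √(9.8K_p) = 7.9/(2·0.58) = 6.81, so K_p = 46.38/9.8 = 4.73.

K_p = 4.73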